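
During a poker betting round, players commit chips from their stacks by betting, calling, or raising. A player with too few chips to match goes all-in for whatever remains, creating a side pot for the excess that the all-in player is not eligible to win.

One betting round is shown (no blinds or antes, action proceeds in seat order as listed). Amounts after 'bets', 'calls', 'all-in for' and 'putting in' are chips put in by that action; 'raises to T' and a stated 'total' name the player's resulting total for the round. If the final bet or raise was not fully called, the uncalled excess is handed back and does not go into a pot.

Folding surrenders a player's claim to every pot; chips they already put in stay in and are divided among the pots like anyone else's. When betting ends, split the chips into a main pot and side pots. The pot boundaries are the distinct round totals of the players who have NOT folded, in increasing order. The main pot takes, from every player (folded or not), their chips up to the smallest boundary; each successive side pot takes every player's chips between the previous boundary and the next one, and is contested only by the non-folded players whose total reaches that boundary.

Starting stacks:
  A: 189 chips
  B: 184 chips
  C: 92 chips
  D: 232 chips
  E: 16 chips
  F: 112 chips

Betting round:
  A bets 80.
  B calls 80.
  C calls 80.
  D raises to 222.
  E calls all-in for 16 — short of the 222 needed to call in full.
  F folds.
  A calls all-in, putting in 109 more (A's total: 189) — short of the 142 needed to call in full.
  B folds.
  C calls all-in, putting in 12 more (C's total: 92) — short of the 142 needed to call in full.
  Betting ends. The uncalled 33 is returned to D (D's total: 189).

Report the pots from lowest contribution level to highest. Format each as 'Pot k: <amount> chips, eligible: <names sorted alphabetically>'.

Pot 1: 80 chips, eligible: A, C, D, E
Pot 2: 292 chips, eligible: A, C, D
Pot 3: 194 chips, eligible: A, D

Derivation:
Contributions (after 33 returned to D): A=189, B=80, C=92, D=189, E=16
Folded: B, F
Pot levels (distinct totals of non-folded players): 16, 92, 189
Layer 1-16: 16 each from A, B, C, D, E = 16*5 = 80 chips; eligible A, C, D, E
Layer 17-92: A 76 + B 64 + C 76 + D 76 = 292 chips; eligible A, C, D
Layer 93-189: 97 each from A, D = 97*2 = 194 chips; eligible A, D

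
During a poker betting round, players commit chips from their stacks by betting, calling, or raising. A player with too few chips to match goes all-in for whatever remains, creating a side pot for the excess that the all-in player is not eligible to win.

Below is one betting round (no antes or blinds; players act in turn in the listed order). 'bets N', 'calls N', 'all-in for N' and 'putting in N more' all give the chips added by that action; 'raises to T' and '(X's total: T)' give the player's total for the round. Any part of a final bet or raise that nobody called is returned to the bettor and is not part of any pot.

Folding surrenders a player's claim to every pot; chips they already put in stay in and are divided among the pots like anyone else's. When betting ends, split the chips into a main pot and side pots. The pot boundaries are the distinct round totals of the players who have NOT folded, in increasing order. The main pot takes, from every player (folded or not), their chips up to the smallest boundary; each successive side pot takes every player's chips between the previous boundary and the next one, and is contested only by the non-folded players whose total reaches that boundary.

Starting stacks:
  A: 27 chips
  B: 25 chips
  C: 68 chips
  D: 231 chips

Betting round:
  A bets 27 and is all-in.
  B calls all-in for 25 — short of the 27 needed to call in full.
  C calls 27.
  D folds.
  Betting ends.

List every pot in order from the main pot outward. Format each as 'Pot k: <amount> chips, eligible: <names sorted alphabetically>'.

Pot 1: 75 chips, eligible: A, B, C
Pot 2: 4 chips, eligible: A, C

Derivation:
Contributions: A=27, B=25, C=27
Folded: D
Pot levels (distinct totals of non-folded players): 25, 27
Layer 1-25: 25 each from A, B, C = 25*3 = 75 chips; eligible A, B, C
Layer 26-27: 2 each from A, C = 2*2 = 4 chips; eligible A, C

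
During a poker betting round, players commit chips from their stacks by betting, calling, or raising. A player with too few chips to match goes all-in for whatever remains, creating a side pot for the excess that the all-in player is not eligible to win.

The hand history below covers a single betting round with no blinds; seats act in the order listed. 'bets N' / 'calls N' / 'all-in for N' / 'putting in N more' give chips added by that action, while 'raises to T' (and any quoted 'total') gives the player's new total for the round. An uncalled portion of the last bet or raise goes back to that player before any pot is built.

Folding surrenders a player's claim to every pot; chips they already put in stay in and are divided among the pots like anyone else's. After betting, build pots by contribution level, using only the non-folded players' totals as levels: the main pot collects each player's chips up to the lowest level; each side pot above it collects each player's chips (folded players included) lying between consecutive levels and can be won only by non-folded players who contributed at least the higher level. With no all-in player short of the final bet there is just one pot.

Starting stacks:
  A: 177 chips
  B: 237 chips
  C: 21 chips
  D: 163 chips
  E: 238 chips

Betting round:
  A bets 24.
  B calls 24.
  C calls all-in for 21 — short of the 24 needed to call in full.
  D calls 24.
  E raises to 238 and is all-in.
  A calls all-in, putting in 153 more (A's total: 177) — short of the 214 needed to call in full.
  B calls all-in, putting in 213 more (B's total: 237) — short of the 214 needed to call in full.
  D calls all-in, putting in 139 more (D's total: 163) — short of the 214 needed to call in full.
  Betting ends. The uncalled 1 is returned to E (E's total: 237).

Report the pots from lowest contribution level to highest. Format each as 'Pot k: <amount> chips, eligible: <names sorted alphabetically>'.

Contributions (after 1 returned to E): A=177, B=237, C=21, D=163, E=237
Pot levels (distinct totals of non-folded players): 21, 163, 177, 237
Layer 1-21: 21 each from A, B, C, D, E = 21*5 = 105 chips; eligible A, B, C, D, E
Layer 22-163: 142 each from A, B, D, E = 142*4 = 568 chips; eligible A, B, D, E
Layer 164-177: 14 each from A, B, E = 14*3 = 42 chips; eligible A, B, E
Layer 178-237: 60 each from B, E = 60*2 = 120 chips; eligible B, E

Pot 1: 105 chips, eligible: A, B, C, D, E
Pot 2: 568 chips, eligible: A, B, D, E
Pot 3: 42 chips, eligible: A, B, E
Pot 4: 120 chips, eligible: B, E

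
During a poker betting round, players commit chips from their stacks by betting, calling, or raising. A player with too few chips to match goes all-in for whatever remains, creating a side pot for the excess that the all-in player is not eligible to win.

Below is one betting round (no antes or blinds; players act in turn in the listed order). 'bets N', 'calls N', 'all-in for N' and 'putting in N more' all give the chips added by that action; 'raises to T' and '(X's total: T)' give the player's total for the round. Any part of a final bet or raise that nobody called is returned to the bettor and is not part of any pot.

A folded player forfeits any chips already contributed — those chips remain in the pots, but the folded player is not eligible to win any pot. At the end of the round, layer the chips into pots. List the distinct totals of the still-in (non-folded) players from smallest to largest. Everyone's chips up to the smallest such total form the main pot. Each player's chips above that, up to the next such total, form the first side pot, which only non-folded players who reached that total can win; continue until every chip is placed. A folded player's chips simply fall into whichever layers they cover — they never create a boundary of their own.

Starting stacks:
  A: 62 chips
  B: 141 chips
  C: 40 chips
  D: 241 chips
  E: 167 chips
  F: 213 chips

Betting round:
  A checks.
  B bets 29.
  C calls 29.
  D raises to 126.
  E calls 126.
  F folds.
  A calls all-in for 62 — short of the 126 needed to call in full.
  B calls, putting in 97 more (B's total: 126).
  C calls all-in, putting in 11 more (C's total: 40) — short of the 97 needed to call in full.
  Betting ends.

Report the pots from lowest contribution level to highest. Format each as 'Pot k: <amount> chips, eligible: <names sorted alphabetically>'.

Contributions: A=62, B=126, C=40, D=126, E=126
Folded: F
Pot levels (distinct totals of non-folded players): 40, 62, 126
Layer 1-40: 40 each from A, B, C, D, E = 40*5 = 200 chips; eligible A, B, C, D, E
Layer 41-62: 22 each from A, B, D, E = 22*4 = 88 chips; eligible A, B, D, E
Layer 63-126: 64 each from B, D, E = 64*3 = 192 chips; eligible B, D, E

Pot 1: 200 chips, eligible: A, B, C, D, E
Pot 2: 88 chips, eligible: A, B, D, E
Pot 3: 192 chips, eligible: B, D, E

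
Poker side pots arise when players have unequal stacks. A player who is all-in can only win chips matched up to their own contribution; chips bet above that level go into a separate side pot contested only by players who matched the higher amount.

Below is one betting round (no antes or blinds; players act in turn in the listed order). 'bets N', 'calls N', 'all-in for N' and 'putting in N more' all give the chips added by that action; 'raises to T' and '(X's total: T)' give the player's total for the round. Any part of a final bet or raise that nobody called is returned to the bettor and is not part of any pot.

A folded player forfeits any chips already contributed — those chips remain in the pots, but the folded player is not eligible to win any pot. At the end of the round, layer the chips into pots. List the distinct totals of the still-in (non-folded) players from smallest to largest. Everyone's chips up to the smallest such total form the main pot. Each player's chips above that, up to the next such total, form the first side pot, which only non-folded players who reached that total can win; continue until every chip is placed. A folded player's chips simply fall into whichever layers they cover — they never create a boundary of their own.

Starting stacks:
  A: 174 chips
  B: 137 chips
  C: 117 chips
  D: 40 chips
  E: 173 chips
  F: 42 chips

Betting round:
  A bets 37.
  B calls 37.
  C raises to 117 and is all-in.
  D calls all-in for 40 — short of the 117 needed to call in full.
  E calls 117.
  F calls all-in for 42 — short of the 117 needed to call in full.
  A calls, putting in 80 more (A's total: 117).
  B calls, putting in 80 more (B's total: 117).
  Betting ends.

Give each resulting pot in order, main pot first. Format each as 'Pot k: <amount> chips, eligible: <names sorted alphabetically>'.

Pot 1: 240 chips, eligible: A, B, C, D, E, F
Pot 2: 10 chips, eligible: A, B, C, E, F
Pot 3: 300 chips, eligible: A, B, C, E

Derivation:
Contributions: A=117, B=117, C=117, D=40, E=117, F=42
Pot levels (distinct totals of non-folded players): 40, 42, 117
Layer 1-40: 40 each from A, B, C, D, E, F = 40*6 = 240 chips; eligible A, B, C, D, E, F
Layer 41-42: 2 each from A, B, C, E, F = 2*5 = 10 chips; eligible A, B, C, E, F
Layer 43-117: 75 each from A, B, C, E = 75*4 = 300 chips; eligible A, B, C, E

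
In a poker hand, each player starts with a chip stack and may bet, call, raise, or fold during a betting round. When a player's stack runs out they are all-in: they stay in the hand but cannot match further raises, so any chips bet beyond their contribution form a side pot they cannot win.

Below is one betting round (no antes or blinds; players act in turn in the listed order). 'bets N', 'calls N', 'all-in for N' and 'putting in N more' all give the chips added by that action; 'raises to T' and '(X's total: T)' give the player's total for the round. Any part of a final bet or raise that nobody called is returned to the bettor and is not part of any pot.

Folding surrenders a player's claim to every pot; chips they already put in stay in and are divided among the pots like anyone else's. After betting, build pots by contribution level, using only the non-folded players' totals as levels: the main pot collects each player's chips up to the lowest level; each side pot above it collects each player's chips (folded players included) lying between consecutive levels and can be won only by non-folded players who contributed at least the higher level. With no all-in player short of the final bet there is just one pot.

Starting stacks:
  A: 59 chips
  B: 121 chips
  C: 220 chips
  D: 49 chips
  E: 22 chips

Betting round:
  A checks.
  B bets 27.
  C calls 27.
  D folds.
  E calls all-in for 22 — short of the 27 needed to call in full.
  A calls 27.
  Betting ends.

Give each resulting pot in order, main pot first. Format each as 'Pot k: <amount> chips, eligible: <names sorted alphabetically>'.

Pot 1: 88 chips, eligible: A, B, C, E
Pot 2: 15 chips, eligible: A, B, C

Derivation:
Contributions: A=27, B=27, C=27, E=22
Folded: D
Pot levels (distinct totals of non-folded players): 22, 27
Layer 1-22: 22 each from A, B, C, E = 22*4 = 88 chips; eligible A, B, C, E
Layer 23-27: 5 each from A, B, C = 5*3 = 15 chips; eligible A, B, C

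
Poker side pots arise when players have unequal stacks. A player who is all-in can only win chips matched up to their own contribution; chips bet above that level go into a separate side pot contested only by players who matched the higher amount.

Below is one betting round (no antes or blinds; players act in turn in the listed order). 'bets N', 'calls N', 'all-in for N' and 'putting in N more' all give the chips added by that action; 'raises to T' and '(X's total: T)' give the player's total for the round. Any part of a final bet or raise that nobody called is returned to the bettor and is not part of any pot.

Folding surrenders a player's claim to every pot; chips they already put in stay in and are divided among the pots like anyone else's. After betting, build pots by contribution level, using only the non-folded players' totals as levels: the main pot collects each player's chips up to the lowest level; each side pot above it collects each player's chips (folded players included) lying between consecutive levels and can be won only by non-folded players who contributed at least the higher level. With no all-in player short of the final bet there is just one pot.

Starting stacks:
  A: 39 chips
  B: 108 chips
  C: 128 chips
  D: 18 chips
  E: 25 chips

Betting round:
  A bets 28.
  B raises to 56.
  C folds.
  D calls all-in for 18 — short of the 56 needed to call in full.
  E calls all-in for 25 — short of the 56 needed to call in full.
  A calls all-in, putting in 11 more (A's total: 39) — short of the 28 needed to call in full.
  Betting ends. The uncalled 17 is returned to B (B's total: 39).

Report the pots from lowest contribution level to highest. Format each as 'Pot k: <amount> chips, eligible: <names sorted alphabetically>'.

Contributions (after 17 returned to B): A=39, B=39, D=18, E=25
Folded: C
Pot levels (distinct totals of non-folded players): 18, 25, 39
Layer 1-18: 18 each from A, B, D, E = 18*4 = 72 chips; eligible A, B, D, E
Layer 19-25: 7 each from A, B, E = 7*3 = 21 chips; eligible A, B, E
Layer 26-39: 14 each from A, B = 14*2 = 28 chips; eligible A, B

Pot 1: 72 chips, eligible: A, B, D, E
Pot 2: 21 chips, eligible: A, B, E
Pot 3: 28 chips, eligible: A, B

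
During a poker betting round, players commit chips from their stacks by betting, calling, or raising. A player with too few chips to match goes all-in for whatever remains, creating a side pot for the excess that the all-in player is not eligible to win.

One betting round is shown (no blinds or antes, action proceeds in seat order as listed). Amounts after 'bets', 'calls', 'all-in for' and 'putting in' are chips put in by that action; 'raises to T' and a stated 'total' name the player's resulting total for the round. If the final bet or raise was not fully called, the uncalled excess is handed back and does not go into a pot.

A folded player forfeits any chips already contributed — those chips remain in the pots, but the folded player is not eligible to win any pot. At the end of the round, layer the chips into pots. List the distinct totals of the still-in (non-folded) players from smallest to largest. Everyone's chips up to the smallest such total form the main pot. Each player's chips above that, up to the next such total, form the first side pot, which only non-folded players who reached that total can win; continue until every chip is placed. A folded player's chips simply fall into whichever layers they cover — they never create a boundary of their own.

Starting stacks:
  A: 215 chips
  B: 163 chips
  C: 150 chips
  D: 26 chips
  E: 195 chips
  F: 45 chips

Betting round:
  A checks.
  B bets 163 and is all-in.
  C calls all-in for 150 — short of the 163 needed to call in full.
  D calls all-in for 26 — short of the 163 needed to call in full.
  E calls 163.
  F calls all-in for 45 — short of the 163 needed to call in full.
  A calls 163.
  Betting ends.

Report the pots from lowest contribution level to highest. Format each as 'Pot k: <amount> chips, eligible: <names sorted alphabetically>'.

Pot 1: 156 chips, eligible: A, B, C, D, E, F
Pot 2: 95 chips, eligible: A, B, C, E, F
Pot 3: 420 chips, eligible: A, B, C, E
Pot 4: 39 chips, eligible: A, B, E

Derivation:
Contributions: A=163, B=163, C=150, D=26, E=163, F=45
Pot levels (distinct totals of non-folded players): 26, 45, 150, 163
Layer 1-26: 26 each from A, B, C, D, E, F = 26*6 = 156 chips; eligible A, B, C, D, E, F
Layer 27-45: 19 each from A, B, C, E, F = 19*5 = 95 chips; eligible A, B, C, E, F
Layer 46-150: 105 each from A, B, C, E = 105*4 = 420 chips; eligible A, B, C, E
Layer 151-163: 13 each from A, B, E = 13*3 = 39 chips; eligible A, B, E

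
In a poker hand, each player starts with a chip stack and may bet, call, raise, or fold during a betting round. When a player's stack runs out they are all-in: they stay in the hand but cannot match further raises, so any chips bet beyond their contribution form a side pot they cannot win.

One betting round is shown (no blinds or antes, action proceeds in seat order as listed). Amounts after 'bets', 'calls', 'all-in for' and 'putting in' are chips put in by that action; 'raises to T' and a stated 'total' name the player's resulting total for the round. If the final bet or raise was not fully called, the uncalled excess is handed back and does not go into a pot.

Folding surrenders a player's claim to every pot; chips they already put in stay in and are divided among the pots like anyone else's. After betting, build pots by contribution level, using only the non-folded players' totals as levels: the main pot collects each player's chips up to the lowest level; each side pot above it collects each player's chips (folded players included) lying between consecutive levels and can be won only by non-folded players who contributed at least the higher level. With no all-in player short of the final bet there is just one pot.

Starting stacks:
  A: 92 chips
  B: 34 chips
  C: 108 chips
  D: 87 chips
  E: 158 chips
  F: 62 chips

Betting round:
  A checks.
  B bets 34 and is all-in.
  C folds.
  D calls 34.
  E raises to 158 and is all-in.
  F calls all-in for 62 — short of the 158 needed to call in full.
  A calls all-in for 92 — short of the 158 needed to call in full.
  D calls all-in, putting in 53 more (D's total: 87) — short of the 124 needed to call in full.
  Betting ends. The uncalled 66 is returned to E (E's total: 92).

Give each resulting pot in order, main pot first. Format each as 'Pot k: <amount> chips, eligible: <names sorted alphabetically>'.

Contributions (after 66 returned to E): A=92, B=34, D=87, E=92, F=62
Folded: C
Pot levels (distinct totals of non-folded players): 34, 62, 87, 92
Layer 1-34: 34 each from A, B, D, E, F = 34*5 = 170 chips; eligible A, B, D, E, F
Layer 35-62: 28 each from A, D, E, F = 28*4 = 112 chips; eligible A, D, E, F
Layer 63-87: 25 each from A, D, E = 25*3 = 75 chips; eligible A, D, E
Layer 88-92: 5 each from A, E = 5*2 = 10 chips; eligible A, E

Pot 1: 170 chips, eligible: A, B, D, E, F
Pot 2: 112 chips, eligible: A, D, E, F
Pot 3: 75 chips, eligible: A, D, E
Pot 4: 10 chips, eligible: A, E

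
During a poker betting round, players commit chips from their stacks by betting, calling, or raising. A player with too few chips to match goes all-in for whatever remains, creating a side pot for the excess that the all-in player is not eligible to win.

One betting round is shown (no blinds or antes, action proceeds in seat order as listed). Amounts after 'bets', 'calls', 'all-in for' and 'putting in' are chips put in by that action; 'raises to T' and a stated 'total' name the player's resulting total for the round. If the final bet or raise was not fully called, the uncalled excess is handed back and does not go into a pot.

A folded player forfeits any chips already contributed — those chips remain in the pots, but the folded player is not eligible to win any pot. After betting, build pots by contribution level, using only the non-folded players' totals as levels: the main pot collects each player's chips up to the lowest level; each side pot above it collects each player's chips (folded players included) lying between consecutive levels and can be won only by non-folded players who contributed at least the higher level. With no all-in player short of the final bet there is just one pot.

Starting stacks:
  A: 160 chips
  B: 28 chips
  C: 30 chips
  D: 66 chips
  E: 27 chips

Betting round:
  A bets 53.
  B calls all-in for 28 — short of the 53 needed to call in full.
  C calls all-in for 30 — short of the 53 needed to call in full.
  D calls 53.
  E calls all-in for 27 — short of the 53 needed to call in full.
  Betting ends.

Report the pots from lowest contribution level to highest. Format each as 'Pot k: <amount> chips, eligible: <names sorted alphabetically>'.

Contributions: A=53, B=28, C=30, D=53, E=27
Pot levels (distinct totals of non-folded players): 27, 28, 30, 53
Layer 1-27: 27 each from A, B, C, D, E = 27*5 = 135 chips; eligible A, B, C, D, E
Layer 28-28: 1 each from A, B, C, D = 1*4 = 4 chips; eligible A, B, C, D
Layer 29-30: 2 each from A, C, D = 2*3 = 6 chips; eligible A, C, D
Layer 31-53: 23 each from A, D = 23*2 = 46 chips; eligible A, D

Pot 1: 135 chips, eligible: A, B, C, D, E
Pot 2: 4 chips, eligible: A, B, C, D
Pot 3: 6 chips, eligible: A, C, D
Pot 4: 46 chips, eligible: A, D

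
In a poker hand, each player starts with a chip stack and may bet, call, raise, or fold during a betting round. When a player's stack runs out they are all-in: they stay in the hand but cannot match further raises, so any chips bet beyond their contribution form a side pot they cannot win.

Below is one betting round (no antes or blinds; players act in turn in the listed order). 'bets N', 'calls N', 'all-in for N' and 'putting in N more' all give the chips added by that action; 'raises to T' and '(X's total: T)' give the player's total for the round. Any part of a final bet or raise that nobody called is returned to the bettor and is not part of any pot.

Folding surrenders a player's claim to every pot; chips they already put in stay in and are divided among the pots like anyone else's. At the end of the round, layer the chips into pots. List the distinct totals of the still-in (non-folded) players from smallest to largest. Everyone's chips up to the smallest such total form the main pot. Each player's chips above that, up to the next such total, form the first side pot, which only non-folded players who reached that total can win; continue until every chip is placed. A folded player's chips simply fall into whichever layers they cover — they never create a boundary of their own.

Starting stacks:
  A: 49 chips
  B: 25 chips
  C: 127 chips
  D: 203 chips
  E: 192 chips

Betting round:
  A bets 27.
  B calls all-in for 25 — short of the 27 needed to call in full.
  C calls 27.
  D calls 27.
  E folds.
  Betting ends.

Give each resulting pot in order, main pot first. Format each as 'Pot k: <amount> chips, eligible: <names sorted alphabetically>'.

Pot 1: 100 chips, eligible: A, B, C, D
Pot 2: 6 chips, eligible: A, C, D

Derivation:
Contributions: A=27, B=25, C=27, D=27
Folded: E
Pot levels (distinct totals of non-folded players): 25, 27
Layer 1-25: 25 each from A, B, C, D = 25*4 = 100 chips; eligible A, B, C, D
Layer 26-27: 2 each from A, C, D = 2*3 = 6 chips; eligible A, C, D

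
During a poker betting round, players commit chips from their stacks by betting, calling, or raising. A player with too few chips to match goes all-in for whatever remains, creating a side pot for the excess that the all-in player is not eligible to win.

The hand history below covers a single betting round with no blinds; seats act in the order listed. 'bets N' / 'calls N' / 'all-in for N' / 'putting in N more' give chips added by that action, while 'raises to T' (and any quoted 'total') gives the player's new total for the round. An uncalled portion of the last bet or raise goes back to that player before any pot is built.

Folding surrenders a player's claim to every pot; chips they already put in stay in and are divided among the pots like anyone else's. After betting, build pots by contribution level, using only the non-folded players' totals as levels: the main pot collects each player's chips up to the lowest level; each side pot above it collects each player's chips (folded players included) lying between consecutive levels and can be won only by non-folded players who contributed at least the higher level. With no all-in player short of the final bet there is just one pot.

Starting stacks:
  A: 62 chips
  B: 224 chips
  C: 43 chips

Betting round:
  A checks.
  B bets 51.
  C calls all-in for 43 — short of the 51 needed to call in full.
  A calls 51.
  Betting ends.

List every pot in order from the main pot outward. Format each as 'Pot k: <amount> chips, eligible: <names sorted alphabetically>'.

Pot 1: 129 chips, eligible: A, B, C
Pot 2: 16 chips, eligible: A, B

Derivation:
Contributions: A=51, B=51, C=43
Pot levels (distinct totals of non-folded players): 43, 51
Layer 1-43: 43 each from A, B, C = 43*3 = 129 chips; eligible A, B, C
Layer 44-51: 8 each from A, B = 8*2 = 16 chips; eligible A, B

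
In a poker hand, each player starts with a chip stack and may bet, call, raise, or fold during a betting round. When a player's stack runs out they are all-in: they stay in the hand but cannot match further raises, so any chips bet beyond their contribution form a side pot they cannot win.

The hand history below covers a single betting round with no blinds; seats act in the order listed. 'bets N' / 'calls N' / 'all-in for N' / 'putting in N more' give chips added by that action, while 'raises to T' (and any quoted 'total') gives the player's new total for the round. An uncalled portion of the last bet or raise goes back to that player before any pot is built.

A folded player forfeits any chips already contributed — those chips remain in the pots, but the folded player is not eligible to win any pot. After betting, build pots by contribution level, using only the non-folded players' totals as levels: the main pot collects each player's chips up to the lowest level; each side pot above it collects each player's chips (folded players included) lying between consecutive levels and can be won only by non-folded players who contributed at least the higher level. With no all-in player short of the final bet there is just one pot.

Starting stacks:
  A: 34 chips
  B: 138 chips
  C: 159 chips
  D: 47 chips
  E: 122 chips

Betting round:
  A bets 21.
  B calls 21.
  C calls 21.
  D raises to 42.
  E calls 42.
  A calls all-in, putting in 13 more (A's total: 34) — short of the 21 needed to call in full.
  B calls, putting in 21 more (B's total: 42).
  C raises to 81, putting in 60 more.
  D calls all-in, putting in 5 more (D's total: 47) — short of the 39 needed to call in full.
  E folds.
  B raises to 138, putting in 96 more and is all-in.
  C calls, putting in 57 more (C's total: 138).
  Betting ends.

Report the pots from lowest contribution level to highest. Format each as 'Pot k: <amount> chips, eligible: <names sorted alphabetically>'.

Contributions: A=34, B=138, C=138, D=47, E=42
Folded: E
Pot levels (distinct totals of non-folded players): 34, 47, 138
Layer 1-34: 34 each from A, B, C, D, E = 34*5 = 170 chips; eligible A, B, C, D
Layer 35-47: B 13 + C 13 + D 13 + E 8 = 47 chips; eligible B, C, D
Layer 48-138: 91 each from B, C = 91*2 = 182 chips; eligible B, C

Pot 1: 170 chips, eligible: A, B, C, D
Pot 2: 47 chips, eligible: B, C, D
Pot 3: 182 chips, eligible: B, C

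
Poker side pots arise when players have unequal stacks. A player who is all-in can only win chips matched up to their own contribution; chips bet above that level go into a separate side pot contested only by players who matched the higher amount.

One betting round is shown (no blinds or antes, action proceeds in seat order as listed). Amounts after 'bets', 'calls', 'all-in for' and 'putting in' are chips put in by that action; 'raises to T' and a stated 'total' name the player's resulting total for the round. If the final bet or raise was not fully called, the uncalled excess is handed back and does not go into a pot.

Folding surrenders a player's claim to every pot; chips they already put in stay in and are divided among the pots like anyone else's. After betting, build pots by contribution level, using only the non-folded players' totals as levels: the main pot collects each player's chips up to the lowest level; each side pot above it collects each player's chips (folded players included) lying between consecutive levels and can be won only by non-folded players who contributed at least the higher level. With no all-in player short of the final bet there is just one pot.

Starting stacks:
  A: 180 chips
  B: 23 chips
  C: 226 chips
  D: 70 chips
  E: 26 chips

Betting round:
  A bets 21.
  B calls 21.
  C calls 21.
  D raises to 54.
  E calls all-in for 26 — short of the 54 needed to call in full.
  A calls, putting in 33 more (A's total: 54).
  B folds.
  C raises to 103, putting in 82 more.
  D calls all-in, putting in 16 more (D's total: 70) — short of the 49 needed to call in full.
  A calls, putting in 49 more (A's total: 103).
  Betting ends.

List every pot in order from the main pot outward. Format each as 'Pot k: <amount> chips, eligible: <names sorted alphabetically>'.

Contributions: A=103, B=21, C=103, D=70, E=26
Folded: B
Pot levels (distinct totals of non-folded players): 26, 70, 103
Layer 1-26: A 26 + B 21 + C 26 + D 26 + E 26 = 125 chips; eligible A, C, D, E
Layer 27-70: 44 each from A, C, D = 44*3 = 132 chips; eligible A, C, D
Layer 71-103: 33 each from A, C = 33*2 = 66 chips; eligible A, C

Pot 1: 125 chips, eligible: A, C, D, E
Pot 2: 132 chips, eligible: A, C, D
Pot 3: 66 chips, eligible: A, C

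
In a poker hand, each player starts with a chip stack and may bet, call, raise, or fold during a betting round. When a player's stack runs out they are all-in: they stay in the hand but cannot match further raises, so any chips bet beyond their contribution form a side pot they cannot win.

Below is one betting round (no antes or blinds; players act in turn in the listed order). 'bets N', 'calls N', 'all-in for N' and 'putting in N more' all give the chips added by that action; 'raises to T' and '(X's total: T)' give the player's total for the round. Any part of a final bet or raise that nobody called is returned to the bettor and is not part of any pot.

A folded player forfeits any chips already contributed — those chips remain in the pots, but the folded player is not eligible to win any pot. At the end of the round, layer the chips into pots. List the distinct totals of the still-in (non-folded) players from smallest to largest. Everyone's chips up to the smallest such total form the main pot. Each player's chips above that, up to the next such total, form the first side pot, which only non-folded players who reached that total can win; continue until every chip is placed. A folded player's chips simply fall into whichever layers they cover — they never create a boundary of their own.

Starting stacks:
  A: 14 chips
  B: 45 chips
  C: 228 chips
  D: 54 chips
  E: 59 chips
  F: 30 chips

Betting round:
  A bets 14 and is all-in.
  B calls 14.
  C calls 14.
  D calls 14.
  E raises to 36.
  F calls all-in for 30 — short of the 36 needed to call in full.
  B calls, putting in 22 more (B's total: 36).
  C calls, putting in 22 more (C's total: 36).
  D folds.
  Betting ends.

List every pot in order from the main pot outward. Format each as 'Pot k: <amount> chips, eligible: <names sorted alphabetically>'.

Contributions: A=14, B=36, C=36, D=14, E=36, F=30
Folded: D
Pot levels (distinct totals of non-folded players): 14, 30, 36
Layer 1-14: 14 each from A, B, C, D, E, F = 14*6 = 84 chips; eligible A, B, C, E, F
Layer 15-30: 16 each from B, C, E, F = 16*4 = 64 chips; eligible B, C, E, F
Layer 31-36: 6 each from B, C, E = 6*3 = 18 chips; eligible B, C, E

Pot 1: 84 chips, eligible: A, B, C, E, F
Pot 2: 64 chips, eligible: B, C, E, F
Pot 3: 18 chips, eligible: B, C, E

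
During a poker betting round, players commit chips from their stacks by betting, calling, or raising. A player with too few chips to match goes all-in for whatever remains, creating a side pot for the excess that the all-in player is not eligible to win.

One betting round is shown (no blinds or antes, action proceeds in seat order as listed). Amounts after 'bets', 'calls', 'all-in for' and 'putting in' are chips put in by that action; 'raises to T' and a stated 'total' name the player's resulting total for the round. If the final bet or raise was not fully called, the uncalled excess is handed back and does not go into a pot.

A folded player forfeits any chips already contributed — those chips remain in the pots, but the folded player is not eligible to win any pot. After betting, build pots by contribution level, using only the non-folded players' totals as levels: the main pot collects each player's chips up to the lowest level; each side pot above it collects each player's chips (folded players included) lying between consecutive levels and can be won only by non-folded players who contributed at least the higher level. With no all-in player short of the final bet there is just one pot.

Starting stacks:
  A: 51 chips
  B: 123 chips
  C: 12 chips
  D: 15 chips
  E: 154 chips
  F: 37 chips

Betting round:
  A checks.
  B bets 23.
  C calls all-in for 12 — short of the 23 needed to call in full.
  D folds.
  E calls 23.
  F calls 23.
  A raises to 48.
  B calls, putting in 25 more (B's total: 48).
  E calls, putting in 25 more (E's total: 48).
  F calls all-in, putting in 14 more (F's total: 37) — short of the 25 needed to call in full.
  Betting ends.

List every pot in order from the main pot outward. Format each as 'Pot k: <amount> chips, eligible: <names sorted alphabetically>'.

Pot 1: 60 chips, eligible: A, B, C, E, F
Pot 2: 100 chips, eligible: A, B, E, F
Pot 3: 33 chips, eligible: A, B, E

Derivation:
Contributions: A=48, B=48, C=12, E=48, F=37
Folded: D
Pot levels (distinct totals of non-folded players): 12, 37, 48
Layer 1-12: 12 each from A, B, C, E, F = 12*5 = 60 chips; eligible A, B, C, E, F
Layer 13-37: 25 each from A, B, E, F = 25*4 = 100 chips; eligible A, B, E, F
Layer 38-48: 11 each from A, B, E = 11*3 = 33 chips; eligible A, B, E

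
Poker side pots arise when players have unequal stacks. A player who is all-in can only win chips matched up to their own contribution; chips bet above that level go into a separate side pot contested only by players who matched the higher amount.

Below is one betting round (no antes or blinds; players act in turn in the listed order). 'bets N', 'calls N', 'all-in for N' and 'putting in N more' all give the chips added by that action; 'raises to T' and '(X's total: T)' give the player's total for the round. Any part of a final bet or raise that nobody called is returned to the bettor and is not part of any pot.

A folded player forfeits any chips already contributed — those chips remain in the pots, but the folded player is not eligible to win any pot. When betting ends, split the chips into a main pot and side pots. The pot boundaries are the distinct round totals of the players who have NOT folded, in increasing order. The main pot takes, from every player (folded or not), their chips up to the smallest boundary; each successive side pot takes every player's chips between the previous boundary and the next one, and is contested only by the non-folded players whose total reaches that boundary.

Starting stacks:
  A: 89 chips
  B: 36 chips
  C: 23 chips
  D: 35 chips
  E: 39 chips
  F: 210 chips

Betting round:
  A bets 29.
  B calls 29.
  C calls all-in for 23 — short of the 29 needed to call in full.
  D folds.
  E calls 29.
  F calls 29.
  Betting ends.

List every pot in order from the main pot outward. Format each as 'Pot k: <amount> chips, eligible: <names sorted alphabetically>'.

Contributions: A=29, B=29, C=23, E=29, F=29
Folded: D
Pot levels (distinct totals of non-folded players): 23, 29
Layer 1-23: 23 each from A, B, C, E, F = 23*5 = 115 chips; eligible A, B, C, E, F
Layer 24-29: 6 each from A, B, E, F = 6*4 = 24 chips; eligible A, B, E, F

Pot 1: 115 chips, eligible: A, B, C, E, F
Pot 2: 24 chips, eligible: A, B, E, F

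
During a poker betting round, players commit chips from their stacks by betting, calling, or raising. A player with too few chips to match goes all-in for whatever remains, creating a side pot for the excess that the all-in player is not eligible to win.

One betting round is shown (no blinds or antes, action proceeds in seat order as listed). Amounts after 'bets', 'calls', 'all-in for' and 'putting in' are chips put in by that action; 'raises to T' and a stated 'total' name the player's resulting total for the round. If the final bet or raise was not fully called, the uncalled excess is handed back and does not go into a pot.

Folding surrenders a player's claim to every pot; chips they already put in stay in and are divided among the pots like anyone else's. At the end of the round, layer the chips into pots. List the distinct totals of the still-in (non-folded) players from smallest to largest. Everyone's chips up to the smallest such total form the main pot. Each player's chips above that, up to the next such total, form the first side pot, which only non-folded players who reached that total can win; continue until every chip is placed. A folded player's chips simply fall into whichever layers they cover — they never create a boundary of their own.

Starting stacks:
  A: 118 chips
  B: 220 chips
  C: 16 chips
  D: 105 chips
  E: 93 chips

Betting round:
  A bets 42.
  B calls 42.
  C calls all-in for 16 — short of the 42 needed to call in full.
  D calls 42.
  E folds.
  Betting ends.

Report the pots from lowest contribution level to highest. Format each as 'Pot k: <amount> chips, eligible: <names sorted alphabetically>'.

Pot 1: 64 chips, eligible: A, B, C, D
Pot 2: 78 chips, eligible: A, B, D

Derivation:
Contributions: A=42, B=42, C=16, D=42
Folded: E
Pot levels (distinct totals of non-folded players): 16, 42
Layer 1-16: 16 each from A, B, C, D = 16*4 = 64 chips; eligible A, B, C, D
Layer 17-42: 26 each from A, B, D = 26*3 = 78 chips; eligible A, B, D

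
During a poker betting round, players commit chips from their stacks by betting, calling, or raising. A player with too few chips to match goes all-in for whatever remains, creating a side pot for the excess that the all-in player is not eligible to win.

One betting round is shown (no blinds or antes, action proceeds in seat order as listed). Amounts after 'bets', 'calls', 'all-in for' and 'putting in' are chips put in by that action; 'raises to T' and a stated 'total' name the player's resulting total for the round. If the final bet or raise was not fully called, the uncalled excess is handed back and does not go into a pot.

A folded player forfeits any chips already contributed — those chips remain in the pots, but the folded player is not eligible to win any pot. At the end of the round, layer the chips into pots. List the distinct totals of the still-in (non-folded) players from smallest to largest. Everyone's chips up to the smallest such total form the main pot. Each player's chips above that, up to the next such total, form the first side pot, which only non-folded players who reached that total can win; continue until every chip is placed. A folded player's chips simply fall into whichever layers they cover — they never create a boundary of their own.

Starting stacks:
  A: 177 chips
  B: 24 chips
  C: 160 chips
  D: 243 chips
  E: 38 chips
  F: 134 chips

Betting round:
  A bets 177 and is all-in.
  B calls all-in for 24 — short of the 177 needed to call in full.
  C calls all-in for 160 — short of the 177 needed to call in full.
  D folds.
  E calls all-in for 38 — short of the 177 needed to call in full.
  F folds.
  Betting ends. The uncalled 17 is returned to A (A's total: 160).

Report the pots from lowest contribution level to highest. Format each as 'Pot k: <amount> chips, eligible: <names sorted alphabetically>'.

Contributions (after 17 returned to A): A=160, B=24, C=160, E=38
Folded: D, F
Pot levels (distinct totals of non-folded players): 24, 38, 160
Layer 1-24: 24 each from A, B, C, E = 24*4 = 96 chips; eligible A, B, C, E
Layer 25-38: 14 each from A, C, E = 14*3 = 42 chips; eligible A, C, E
Layer 39-160: 122 each from A, C = 122*2 = 244 chips; eligible A, C

Pot 1: 96 chips, eligible: A, B, C, E
Pot 2: 42 chips, eligible: A, C, E
Pot 3: 244 chips, eligible: A, C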